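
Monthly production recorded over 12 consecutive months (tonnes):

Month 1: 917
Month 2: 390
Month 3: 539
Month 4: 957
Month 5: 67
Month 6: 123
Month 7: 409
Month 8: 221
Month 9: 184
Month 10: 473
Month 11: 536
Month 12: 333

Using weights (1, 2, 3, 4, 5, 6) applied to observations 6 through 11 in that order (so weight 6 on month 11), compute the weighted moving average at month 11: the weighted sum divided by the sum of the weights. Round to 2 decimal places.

Weighted sum: 1·123 + 2·409 + 3·221 + 4·184 + 5·473 + 6·536 = 123 + 818 + 663 + 736 + 2365 + 3216 = 7921
Weight total: 1 + 2 + 3 + 4 + 5 + 6 = 21
WMA = 7921 / 21 = 377.19

377.19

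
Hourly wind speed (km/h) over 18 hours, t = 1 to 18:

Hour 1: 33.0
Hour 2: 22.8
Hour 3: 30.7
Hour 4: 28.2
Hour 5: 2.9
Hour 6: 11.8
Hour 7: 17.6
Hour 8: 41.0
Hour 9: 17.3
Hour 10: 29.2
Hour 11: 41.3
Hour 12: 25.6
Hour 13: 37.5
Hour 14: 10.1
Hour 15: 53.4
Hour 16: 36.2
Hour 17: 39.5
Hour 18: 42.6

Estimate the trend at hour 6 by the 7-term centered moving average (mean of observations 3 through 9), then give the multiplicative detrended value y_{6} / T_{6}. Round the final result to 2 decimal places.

0.55

Trend T_6 = (30.7 + 28.2 + 2.9 + 11.8 + 17.6 + 41.0 + 17.3) / 7 = 149.5/7 = 21.3571
Ratio to trend: 11.8 / 21.3571 = 0.55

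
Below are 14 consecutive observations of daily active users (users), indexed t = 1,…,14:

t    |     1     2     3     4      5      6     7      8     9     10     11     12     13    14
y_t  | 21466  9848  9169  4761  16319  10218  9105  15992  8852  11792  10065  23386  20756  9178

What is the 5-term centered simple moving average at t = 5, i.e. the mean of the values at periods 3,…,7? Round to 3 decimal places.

9914.400

Sum of periods 3–7: 9169 + 4761 + 16319 + 10218 + 9105 = 49572
Divide by 5: 49572 / 5 = 9914.400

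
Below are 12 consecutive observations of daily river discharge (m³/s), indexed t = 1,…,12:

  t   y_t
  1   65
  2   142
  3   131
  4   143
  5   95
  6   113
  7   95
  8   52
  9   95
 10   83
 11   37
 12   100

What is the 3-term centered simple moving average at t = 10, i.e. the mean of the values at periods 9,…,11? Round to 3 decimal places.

Sum of periods 9–11: 95 + 83 + 37 = 215
Divide by 3: 215 / 3 = 71.667

71.667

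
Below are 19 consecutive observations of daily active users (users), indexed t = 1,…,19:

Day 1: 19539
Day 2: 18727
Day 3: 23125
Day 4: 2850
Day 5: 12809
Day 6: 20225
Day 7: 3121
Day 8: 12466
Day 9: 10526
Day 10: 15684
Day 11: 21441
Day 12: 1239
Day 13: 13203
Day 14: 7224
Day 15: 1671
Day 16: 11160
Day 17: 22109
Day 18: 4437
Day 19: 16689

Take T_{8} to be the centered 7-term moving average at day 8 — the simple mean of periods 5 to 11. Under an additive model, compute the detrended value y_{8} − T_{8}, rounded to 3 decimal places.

Trend T_8 = (12809 + 20225 + 3121 + 12466 + 10526 + 15684 + 21441) / 7 = 96272/7 = 13753.14286
Detrended value: 12466 − 13753.14286 = -1287.143

-1287.143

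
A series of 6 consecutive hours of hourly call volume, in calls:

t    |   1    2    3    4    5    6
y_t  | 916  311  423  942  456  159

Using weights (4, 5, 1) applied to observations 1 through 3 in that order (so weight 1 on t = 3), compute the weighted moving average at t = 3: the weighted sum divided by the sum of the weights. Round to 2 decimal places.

Weighted sum: 4·916 + 5·311 + 1·423 = 3664 + 1555 + 423 = 5642
Weight total: 4 + 5 + 1 = 10
WMA = 5642 / 10 = 564.20

564.20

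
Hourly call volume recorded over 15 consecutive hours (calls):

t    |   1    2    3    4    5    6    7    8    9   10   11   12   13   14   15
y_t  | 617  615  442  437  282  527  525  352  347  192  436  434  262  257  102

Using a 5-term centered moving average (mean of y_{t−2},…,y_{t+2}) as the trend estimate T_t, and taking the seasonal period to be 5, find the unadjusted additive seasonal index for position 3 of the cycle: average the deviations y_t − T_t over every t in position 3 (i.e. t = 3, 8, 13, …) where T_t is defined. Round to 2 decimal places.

-36.47

Season position 3 occurs at t = 3, 8, 13 (where T_t is defined).
t=3: T_3 = 478.6000; y_3 − T_3 = 442 − 478.6000 = -36.6000
t=8: T_8 = 388.6000; y_8 − T_8 = 352 − 388.6000 = -36.6000
t=13: T_13 = 298.2000; y_13 − T_13 = 262 − 298.2000 = -36.2000
Mean deviation: (-36.6000 + -36.6000 + -36.2000) / 3 = -36.47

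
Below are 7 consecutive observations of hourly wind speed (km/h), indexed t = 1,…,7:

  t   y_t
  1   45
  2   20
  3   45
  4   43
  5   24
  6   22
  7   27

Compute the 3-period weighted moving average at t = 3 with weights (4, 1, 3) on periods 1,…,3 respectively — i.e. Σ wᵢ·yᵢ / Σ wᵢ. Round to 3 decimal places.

Weighted sum: 4·45 + 1·20 + 3·45 = 180 + 20 + 135 = 335
Weight total: 4 + 1 + 3 = 8
WMA = 335 / 8 = 41.875

41.875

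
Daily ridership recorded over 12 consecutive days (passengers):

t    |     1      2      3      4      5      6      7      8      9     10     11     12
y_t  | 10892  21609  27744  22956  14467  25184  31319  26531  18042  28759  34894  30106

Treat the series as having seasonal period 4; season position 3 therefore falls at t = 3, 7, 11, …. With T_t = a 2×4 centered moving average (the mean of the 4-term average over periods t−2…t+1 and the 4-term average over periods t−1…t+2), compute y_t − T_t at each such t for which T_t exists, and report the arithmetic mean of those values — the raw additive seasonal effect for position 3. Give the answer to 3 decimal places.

6496.875

Season position 3 occurs at t = 3, 7 (where T_t is defined).
t=3: T_3 = 21247.12500; y_3 − T_3 = 27744 − 21247.12500 = 6496.87500
t=7: T_7 = 24822.12500; y_7 − T_7 = 31319 − 24822.12500 = 6496.87500
Mean deviation: (6496.87500 + 6496.87500) / 2 = 6496.875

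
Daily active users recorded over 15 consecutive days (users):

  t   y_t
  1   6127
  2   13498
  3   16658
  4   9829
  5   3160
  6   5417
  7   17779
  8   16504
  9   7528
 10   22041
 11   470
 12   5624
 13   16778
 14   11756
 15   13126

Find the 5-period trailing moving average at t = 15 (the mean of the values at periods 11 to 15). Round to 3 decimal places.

Sum of periods 11–15: 470 + 5624 + 16778 + 11756 + 13126 = 47754
Divide by 5: 47754 / 5 = 9550.800

9550.800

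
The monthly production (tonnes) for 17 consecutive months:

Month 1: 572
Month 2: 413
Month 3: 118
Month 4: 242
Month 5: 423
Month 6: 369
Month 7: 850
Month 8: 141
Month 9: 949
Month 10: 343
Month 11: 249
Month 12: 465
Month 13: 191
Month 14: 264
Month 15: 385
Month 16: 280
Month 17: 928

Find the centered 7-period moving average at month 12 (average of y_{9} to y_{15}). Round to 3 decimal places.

Sum of periods 9–15: 949 + 343 + 249 + 465 + 191 + 264 + 385 = 2846
Divide by 7: 2846 / 7 = 406.571

406.571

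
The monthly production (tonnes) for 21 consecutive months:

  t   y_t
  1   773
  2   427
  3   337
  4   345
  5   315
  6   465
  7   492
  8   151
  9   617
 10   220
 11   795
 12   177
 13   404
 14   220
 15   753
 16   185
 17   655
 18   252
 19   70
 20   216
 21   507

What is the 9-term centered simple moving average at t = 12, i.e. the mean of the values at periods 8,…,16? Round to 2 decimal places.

391.33

Sum of periods 8–16: 151 + 617 + 220 + 795 + 177 + 404 + 220 + 753 + 185 = 3522
Divide by 9: 3522 / 9 = 391.33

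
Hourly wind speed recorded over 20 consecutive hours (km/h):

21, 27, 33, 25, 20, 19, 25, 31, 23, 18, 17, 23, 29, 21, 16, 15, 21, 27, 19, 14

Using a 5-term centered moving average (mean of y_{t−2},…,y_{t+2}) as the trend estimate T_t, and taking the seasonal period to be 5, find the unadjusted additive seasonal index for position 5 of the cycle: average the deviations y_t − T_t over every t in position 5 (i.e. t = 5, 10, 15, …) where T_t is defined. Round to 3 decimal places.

Season position 5 occurs at t = 5, 10, 15 (where T_t is defined).
t=5: T_5 = 24.40000; y_5 − T_5 = 20 − 24.40000 = -4.40000
t=10: T_10 = 22.40000; y_10 − T_10 = 18 − 22.40000 = -4.40000
t=15: T_15 = 20.40000; y_15 − T_15 = 16 − 20.40000 = -4.40000
Mean deviation: (-4.40000 + -4.40000 + -4.40000) / 3 = -4.400

-4.400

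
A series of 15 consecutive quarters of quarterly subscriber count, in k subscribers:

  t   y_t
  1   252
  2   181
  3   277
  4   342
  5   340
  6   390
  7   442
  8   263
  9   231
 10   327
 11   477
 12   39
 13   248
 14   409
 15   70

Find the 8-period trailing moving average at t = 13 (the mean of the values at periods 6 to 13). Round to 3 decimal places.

Sum of periods 6–13: 390 + 442 + 263 + 231 + 327 + 477 + 39 + 248 = 2417
Divide by 8: 2417 / 8 = 302.125

302.125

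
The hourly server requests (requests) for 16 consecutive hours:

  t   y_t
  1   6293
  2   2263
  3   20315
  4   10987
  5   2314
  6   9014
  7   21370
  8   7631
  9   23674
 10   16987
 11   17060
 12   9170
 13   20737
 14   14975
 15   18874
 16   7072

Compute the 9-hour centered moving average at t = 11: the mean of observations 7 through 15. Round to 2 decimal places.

Sum of periods 7–15: 21370 + 7631 + 23674 + 16987 + 17060 + 9170 + 20737 + 14975 + 18874 = 150478
Divide by 9: 150478 / 9 = 16719.78

16719.78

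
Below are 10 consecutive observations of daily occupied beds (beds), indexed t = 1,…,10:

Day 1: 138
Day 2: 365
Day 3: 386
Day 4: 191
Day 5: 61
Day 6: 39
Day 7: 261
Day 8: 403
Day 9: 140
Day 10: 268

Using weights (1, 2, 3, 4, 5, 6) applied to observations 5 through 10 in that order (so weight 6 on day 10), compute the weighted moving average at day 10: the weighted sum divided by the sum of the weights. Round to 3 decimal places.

230.571

Weighted sum: 1·61 + 2·39 + 3·261 + 4·403 + 5·140 + 6·268 = 61 + 78 + 783 + 1612 + 700 + 1608 = 4842
Weight total: 1 + 2 + 3 + 4 + 5 + 6 = 21
WMA = 4842 / 21 = 230.571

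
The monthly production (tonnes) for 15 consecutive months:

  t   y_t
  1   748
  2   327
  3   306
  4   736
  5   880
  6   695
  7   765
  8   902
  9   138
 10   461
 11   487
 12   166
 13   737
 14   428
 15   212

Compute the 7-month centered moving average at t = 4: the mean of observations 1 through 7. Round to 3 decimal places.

Sum of periods 1–7: 748 + 327 + 306 + 736 + 880 + 695 + 765 = 4457
Divide by 7: 4457 / 7 = 636.714

636.714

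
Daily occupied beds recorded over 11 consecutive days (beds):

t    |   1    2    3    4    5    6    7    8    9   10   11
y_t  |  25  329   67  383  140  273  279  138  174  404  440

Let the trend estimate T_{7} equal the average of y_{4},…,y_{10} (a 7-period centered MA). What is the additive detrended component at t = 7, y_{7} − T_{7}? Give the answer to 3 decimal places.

Trend T_7 = (383 + 140 + 273 + 279 + 138 + 174 + 404) / 7 = 1791/7 = 255.85714
Detrended value: 279 − 255.85714 = 23.143

23.143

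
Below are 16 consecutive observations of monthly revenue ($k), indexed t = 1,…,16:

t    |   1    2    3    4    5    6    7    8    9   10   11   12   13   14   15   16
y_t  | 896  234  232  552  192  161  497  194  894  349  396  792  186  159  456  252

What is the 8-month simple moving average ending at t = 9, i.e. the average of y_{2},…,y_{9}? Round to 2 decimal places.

369.50

Sum of periods 2–9: 234 + 232 + 552 + 192 + 161 + 497 + 194 + 894 = 2956
Divide by 8: 2956 / 8 = 369.50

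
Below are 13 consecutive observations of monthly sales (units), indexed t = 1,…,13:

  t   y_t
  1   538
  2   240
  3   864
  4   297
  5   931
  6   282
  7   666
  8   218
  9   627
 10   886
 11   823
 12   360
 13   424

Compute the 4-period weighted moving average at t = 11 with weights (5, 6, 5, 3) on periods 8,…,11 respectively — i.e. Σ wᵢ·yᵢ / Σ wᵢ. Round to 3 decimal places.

Weighted sum: 5·218 + 6·627 + 5·886 + 3·823 = 1090 + 3762 + 4430 + 2469 = 11751
Weight total: 5 + 6 + 5 + 3 = 19
WMA = 11751 / 19 = 618.474

618.474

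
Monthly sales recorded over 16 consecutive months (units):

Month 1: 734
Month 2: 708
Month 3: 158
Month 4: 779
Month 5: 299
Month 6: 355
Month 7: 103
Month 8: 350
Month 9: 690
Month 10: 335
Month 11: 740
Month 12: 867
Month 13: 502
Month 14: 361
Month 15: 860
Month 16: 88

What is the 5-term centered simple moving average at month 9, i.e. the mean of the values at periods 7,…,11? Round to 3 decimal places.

443.600

Sum of periods 7–11: 103 + 350 + 690 + 335 + 740 = 2218
Divide by 5: 2218 / 5 = 443.600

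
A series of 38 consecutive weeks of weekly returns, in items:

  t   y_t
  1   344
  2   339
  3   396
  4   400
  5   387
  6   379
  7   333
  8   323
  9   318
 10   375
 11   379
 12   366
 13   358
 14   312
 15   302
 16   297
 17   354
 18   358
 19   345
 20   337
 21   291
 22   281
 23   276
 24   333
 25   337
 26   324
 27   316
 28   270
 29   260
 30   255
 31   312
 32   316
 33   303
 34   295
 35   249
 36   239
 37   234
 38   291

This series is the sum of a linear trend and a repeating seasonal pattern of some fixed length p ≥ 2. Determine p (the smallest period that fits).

7

First differences y_{t+1} − y_t: -5, 57, 4, -13, -8, -46, -10, -5, 57, 4, -13, -8, -46, -10, -5, 57, …
The difference pattern repeats every 7 terms and not for any smaller step, so p = 7.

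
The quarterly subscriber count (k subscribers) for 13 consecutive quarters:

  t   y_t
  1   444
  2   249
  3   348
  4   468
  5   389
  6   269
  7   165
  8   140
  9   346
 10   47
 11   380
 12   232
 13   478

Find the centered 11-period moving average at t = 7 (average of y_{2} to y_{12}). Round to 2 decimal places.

275.73

Sum of periods 2–12: 249 + 348 + 468 + 389 + 269 + 165 + 140 + 346 + 47 + 380 + 232 = 3033
Divide by 11: 3033 / 11 = 275.73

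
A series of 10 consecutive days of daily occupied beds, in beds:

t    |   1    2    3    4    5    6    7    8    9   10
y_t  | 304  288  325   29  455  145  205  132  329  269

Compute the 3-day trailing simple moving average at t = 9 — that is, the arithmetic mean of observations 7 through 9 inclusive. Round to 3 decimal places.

222.000

Sum of periods 7–9: 205 + 132 + 329 = 666
Divide by 3: 666 / 3 = 222.000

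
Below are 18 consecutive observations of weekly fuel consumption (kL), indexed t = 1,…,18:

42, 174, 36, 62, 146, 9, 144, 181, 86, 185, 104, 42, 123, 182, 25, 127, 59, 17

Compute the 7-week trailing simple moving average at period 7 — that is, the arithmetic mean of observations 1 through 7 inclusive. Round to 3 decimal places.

87.571

Sum of periods 1–7: 42 + 174 + 36 + 62 + 146 + 9 + 144 = 613
Divide by 7: 613 / 7 = 87.571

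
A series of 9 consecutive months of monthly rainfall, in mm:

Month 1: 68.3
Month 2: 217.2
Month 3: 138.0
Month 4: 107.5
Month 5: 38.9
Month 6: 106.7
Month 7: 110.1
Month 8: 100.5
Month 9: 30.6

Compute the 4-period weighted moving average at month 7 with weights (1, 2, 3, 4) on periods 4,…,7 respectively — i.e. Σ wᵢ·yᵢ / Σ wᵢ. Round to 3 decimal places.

94.580

Weighted sum: 1·107.5 + 2·38.9 + 3·106.7 + 4·110.1 = 107.5 + 77.8 + 320.1 + 440.4 = 945.8
Weight total: 1 + 2 + 3 + 4 = 10
WMA = 945.8 / 10 = 94.580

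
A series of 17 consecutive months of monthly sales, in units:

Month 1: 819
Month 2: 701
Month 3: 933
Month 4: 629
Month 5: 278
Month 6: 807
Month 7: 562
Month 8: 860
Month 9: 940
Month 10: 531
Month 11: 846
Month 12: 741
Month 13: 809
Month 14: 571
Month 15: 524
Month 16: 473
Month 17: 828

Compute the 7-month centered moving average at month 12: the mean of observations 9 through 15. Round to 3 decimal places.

Sum of periods 9–15: 940 + 531 + 846 + 741 + 809 + 571 + 524 = 4962
Divide by 7: 4962 / 7 = 708.857

708.857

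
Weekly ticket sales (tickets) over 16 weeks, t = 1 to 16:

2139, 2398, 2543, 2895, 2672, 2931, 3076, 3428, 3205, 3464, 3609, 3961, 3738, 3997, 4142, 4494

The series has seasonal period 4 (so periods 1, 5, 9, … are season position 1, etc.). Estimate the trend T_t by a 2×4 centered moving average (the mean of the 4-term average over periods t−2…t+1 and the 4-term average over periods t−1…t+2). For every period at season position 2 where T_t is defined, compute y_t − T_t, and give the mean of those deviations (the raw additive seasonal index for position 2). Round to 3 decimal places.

Season position 2 occurs at t = 6, 10, 14 (where T_t is defined).
t=6: T_6 = 2960.12500; y_6 − T_6 = 2931 − 2960.12500 = -29.12500
t=10: T_10 = 3493.12500; y_10 − T_10 = 3464 − 3493.12500 = -29.12500
t=14: T_14 = 4026.12500; y_14 − T_14 = 3997 − 4026.12500 = -29.12500
Mean deviation: (-29.12500 + -29.12500 + -29.12500) / 3 = -29.125

-29.125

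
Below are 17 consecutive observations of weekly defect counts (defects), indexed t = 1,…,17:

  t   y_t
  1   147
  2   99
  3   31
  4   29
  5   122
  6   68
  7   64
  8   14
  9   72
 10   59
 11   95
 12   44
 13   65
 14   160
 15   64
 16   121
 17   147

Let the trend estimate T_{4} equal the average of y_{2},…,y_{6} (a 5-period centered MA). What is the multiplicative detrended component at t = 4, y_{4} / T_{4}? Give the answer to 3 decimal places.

0.415

Trend T_4 = (99 + 31 + 29 + 122 + 68) / 5 = 349/5 = 69.80000
Ratio to trend: 29 / 69.80000 = 0.415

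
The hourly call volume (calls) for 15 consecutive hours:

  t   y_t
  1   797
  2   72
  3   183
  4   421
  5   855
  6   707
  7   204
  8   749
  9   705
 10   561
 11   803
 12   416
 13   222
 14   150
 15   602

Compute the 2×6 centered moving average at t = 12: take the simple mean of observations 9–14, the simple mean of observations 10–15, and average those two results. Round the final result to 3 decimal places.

467.583

Sum over 9–14: 705 + 561 + 803 + 416 + 222 + 150 = 2857
Sum over 10–15: 561 + 803 + 416 + 222 + 150 + 602 = 2754
CMA at t=12 = (2857 + 2754) / (2·6) = 5611 / 12 = 467.583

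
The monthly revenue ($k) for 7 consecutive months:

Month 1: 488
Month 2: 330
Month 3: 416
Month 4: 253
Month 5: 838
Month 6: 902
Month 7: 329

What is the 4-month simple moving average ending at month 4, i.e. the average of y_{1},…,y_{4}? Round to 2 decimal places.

Sum of periods 1–4: 488 + 330 + 416 + 253 = 1487
Divide by 4: 1487 / 4 = 371.75

371.75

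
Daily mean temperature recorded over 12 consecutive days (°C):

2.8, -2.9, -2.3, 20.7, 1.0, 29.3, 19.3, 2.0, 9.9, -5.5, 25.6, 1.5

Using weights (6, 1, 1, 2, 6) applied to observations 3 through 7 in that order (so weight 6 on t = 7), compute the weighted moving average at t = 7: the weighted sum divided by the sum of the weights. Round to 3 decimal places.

Weighted sum: 6·-2.3 + 1·20.7 + 1·1.0 + 2·29.3 + 6·19.3 = -13.8 + 20.7 + 1.0 + 58.6 + 115.8 = 182.3
Weight total: 6 + 1 + 1 + 2 + 6 = 16
WMA = 182.3 / 16 = 11.394

11.394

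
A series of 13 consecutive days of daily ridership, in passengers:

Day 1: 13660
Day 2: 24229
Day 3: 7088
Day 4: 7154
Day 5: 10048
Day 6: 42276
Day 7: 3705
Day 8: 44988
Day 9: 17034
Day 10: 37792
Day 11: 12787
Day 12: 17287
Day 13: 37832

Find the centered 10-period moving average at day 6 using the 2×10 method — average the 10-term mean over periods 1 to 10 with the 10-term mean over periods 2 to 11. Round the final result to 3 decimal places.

Sum over 1–10: 13660 + 24229 + 7088 + 7154 + 10048 + 42276 + 3705 + 44988 + 17034 + 37792 = 207974
Sum over 2–11: 24229 + 7088 + 7154 + 10048 + 42276 + 3705 + 44988 + 17034 + 37792 + 12787 = 207101
CMA at t=6 = (207974 + 207101) / (2·10) = 415075 / 20 = 20753.750

20753.750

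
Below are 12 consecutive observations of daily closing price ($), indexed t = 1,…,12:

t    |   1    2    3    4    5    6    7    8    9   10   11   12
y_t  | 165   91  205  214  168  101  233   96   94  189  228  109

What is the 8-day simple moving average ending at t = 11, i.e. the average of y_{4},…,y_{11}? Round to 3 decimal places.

165.375

Sum of periods 4–11: 214 + 168 + 101 + 233 + 96 + 94 + 189 + 228 = 1323
Divide by 8: 1323 / 8 = 165.375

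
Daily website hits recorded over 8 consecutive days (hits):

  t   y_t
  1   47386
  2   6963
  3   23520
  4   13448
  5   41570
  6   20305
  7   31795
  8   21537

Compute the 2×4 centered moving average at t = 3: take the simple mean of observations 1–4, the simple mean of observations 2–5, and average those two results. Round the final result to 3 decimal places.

22102.250

Sum over 1–4: 47386 + 6963 + 23520 + 13448 = 91317
Sum over 2–5: 6963 + 23520 + 13448 + 41570 = 85501
CMA at t=3 = (91317 + 85501) / (2·4) = 176818 / 8 = 22102.250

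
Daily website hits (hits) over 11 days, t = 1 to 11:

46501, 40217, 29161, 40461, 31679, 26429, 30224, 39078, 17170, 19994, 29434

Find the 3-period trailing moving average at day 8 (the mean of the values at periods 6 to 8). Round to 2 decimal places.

31910.33

Sum of periods 6–8: 26429 + 30224 + 39078 = 95731
Divide by 3: 95731 / 3 = 31910.33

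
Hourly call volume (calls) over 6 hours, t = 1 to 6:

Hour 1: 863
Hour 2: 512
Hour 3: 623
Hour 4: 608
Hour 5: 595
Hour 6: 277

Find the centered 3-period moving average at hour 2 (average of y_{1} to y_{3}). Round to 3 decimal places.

Sum of periods 1–3: 863 + 512 + 623 = 1998
Divide by 3: 1998 / 3 = 666.000

666.000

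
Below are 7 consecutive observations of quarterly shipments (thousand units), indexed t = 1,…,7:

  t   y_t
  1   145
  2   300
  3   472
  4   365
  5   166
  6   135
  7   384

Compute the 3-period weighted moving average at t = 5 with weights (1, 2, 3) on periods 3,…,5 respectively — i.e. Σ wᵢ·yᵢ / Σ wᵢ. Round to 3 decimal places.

Weighted sum: 1·472 + 2·365 + 3·166 = 472 + 730 + 498 = 1700
Weight total: 1 + 2 + 3 = 6
WMA = 1700 / 6 = 283.333

283.333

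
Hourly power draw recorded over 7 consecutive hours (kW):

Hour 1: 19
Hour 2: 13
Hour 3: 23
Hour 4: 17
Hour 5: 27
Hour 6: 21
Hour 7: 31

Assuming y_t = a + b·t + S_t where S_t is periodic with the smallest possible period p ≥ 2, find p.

2

First differences y_{t+1} − y_t: -6, 10, -6, 10, -6, 10, …
The difference pattern repeats every 2 terms and not for any smaller step, so p = 2.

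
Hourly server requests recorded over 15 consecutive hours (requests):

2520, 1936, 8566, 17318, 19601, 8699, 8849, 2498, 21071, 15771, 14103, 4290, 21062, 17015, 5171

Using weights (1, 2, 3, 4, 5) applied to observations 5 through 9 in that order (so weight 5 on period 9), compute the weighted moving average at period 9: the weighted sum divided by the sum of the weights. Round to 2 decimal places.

Weighted sum: 1·19601 + 2·8699 + 3·8849 + 4·2498 + 5·21071 = 19601 + 17398 + 26547 + 9992 + 105355 = 178893
Weight total: 1 + 2 + 3 + 4 + 5 = 15
WMA = 178893 / 15 = 11926.20

11926.20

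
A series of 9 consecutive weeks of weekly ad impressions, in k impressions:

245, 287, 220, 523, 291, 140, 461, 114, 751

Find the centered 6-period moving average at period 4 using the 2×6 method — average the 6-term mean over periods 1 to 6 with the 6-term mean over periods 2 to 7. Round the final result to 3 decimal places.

302.333

Sum over 1–6: 245 + 287 + 220 + 523 + 291 + 140 = 1706
Sum over 2–7: 287 + 220 + 523 + 291 + 140 + 461 = 1922
CMA at t=4 = (1706 + 1922) / (2·6) = 3628 / 12 = 302.333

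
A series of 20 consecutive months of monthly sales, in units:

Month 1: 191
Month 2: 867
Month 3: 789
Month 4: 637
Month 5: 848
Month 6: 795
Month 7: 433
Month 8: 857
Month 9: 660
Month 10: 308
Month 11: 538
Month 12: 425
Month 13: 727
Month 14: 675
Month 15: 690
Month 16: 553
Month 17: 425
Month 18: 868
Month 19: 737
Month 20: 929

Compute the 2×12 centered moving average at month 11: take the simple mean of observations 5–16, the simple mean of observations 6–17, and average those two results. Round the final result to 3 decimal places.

Sum over 5–16: 848 + 795 + 433 + 857 + 660 + 308 + 538 + 425 + 727 + 675 + 690 + 553 = 7509
Sum over 6–17: 795 + 433 + 857 + 660 + 308 + 538 + 425 + 727 + 675 + 690 + 553 + 425 = 7086
CMA at t=11 = (7509 + 7086) / (2·12) = 14595 / 24 = 608.125

608.125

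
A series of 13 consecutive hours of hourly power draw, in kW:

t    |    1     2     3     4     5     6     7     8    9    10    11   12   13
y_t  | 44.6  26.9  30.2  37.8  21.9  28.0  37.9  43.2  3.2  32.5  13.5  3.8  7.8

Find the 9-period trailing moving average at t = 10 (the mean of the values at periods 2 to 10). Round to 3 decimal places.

Sum of periods 2–10: 26.9 + 30.2 + 37.8 + 21.9 + 28.0 + 37.9 + 43.2 + 3.2 + 32.5 = 261.6
Divide by 9: 261.6 / 9 = 29.067

29.067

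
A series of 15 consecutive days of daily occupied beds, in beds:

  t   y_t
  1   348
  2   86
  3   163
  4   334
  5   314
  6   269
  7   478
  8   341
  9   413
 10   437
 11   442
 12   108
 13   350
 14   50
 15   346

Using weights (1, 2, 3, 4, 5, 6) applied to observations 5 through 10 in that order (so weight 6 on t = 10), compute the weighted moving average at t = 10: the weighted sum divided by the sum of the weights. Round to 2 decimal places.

397.00

Weighted sum: 1·314 + 2·269 + 3·478 + 4·341 + 5·413 + 6·437 = 314 + 538 + 1434 + 1364 + 2065 + 2622 = 8337
Weight total: 1 + 2 + 3 + 4 + 5 + 6 = 21
WMA = 8337 / 21 = 397.00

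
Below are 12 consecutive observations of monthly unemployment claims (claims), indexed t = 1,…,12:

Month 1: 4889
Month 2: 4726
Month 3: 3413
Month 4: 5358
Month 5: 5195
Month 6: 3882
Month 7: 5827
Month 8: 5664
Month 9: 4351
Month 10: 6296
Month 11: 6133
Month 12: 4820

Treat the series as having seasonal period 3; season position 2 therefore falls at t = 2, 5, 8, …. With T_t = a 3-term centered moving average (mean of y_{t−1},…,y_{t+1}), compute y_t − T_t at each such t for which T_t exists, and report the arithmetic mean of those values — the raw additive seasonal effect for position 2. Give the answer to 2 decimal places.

383.33

Season position 2 occurs at t = 2, 5, 8, 11 (where T_t is defined).
t=2: T_2 = 4342.6667; y_2 − T_2 = 4726 − 4342.6667 = 383.3333
t=5: T_5 = 4811.6667; y_5 − T_5 = 5195 − 4811.6667 = 383.3333
t=8: T_8 = 5280.6667; y_8 − T_8 = 5664 − 5280.6667 = 383.3333
t=11: T_11 = 5749.6667; y_11 − T_11 = 6133 − 5749.6667 = 383.3333
Mean deviation: (383.3333 + 383.3333 + 383.3333 + 383.3333) / 4 = 383.33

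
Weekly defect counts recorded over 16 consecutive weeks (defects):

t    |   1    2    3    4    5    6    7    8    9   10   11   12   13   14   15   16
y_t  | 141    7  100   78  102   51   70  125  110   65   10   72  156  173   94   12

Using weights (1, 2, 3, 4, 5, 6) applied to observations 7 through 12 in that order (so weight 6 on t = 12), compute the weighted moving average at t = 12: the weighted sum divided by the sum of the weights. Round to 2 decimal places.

Weighted sum: 1·70 + 2·125 + 3·110 + 4·65 + 5·10 + 6·72 = 70 + 250 + 330 + 260 + 50 + 432 = 1392
Weight total: 1 + 2 + 3 + 4 + 5 + 6 = 21
WMA = 1392 / 21 = 66.29

66.29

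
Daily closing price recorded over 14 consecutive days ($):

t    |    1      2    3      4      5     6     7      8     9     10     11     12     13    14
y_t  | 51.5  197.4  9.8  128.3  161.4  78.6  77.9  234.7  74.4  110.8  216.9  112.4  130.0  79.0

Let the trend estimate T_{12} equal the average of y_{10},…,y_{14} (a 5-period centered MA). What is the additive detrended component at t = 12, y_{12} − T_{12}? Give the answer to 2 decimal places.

Trend T_12 = (110.8 + 216.9 + 112.4 + 130.0 + 79.0) / 5 = 649.1/5 = 129.8200
Detrended value: 112.4 − 129.8200 = -17.42

-17.42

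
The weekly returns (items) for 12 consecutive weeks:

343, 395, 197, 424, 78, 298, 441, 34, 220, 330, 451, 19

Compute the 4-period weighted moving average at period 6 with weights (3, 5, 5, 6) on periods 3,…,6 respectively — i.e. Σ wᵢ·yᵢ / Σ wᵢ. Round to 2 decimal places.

257.32

Weighted sum: 3·197 + 5·424 + 5·78 + 6·298 = 591 + 2120 + 390 + 1788 = 4889
Weight total: 3 + 5 + 5 + 6 = 19
WMA = 4889 / 19 = 257.32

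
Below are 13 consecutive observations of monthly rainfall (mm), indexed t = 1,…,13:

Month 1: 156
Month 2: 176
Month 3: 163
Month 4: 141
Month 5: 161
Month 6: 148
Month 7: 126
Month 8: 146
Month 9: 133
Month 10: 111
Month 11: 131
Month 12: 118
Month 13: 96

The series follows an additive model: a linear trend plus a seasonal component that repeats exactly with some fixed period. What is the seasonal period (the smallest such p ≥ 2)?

First differences y_{t+1} − y_t: 20, -13, -22, 20, -13, -22, 20, -13, …
The difference pattern repeats every 3 terms and not for any smaller step, so p = 3.

3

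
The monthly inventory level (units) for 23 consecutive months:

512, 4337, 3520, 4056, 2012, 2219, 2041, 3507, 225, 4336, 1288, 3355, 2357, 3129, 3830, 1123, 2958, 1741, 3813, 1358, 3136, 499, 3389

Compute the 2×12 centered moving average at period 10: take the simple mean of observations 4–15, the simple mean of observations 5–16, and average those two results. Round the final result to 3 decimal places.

Sum over 4–15: 4056 + 2012 + 2219 + 2041 + 3507 + 225 + 4336 + 1288 + 3355 + 2357 + 3129 + 3830 = 32355
Sum over 5–16: 2012 + 2219 + 2041 + 3507 + 225 + 4336 + 1288 + 3355 + 2357 + 3129 + 3830 + 1123 = 29422
CMA at t=10 = (32355 + 29422) / (2·12) = 61777 / 24 = 2574.042

2574.042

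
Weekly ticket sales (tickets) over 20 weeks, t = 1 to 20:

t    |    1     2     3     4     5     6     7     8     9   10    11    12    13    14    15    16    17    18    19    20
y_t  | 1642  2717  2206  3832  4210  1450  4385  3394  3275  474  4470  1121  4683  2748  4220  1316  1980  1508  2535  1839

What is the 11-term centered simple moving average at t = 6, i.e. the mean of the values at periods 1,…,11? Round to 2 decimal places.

Sum of periods 1–11: 1642 + 2717 + 2206 + 3832 + 4210 + 1450 + 4385 + 3394 + 3275 + 474 + 4470 = 32055
Divide by 11: 32055 / 11 = 2914.09

2914.09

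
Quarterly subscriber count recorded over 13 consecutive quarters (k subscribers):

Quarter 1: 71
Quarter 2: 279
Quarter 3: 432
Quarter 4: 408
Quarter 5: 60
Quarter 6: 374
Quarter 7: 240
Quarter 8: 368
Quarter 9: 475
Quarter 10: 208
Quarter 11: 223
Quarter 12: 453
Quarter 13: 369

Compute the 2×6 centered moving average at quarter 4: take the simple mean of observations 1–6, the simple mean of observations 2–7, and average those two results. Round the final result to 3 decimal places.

284.750

Sum over 1–6: 71 + 279 + 432 + 408 + 60 + 374 = 1624
Sum over 2–7: 279 + 432 + 408 + 60 + 374 + 240 = 1793
CMA at t=4 = (1624 + 1793) / (2·6) = 3417 / 12 = 284.750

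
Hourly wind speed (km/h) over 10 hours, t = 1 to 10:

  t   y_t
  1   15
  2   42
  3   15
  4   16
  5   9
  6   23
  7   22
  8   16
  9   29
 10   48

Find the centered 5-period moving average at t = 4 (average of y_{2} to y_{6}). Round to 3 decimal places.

21.000

Sum of periods 2–6: 42 + 15 + 16 + 9 + 23 = 105
Divide by 5: 105 / 5 = 21.000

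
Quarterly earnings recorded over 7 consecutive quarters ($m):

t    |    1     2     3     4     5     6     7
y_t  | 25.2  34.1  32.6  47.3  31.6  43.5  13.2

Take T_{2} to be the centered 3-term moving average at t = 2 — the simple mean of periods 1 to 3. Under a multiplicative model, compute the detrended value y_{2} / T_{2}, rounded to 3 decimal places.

Trend T_2 = (25.2 + 34.1 + 32.6) / 3 = 91.9/3 = 30.63333
Ratio to trend: 34.1 / 30.63333 = 1.113

1.113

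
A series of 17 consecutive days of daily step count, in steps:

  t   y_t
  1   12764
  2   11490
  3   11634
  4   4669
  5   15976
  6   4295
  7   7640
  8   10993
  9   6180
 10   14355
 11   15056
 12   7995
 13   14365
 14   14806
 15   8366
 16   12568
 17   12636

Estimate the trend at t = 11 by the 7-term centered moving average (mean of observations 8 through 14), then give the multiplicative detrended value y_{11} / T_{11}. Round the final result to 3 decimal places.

1.258

Trend T_11 = (10993 + 6180 + 14355 + 15056 + 7995 + 14365 + 14806) / 7 = 83750/7 = 11964.28571
Ratio to trend: 15056 / 11964.28571 = 1.258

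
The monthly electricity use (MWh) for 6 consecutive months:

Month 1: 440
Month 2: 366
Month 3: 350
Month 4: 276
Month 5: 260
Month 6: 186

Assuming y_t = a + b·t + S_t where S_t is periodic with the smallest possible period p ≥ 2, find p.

2

First differences y_{t+1} − y_t: -74, -16, -74, -16, -74, …
The difference pattern repeats every 2 terms and not for any smaller step, so p = 2.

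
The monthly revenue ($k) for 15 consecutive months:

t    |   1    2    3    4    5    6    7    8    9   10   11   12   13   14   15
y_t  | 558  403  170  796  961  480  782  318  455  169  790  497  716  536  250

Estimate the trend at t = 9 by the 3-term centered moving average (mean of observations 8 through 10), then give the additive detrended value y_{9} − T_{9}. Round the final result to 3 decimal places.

Trend T_9 = (318 + 455 + 169) / 3 = 942/3 = 314.00000
Detrended value: 455 − 314.00000 = 141.000

141.000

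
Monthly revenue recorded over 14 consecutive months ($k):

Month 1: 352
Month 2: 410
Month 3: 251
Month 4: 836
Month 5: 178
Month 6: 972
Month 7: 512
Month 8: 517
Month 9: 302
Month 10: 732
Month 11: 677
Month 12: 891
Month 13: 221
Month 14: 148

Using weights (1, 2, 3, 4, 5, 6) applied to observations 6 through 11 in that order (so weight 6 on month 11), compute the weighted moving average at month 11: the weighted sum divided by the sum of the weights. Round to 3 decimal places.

Weighted sum: 1·972 + 2·512 + 3·517 + 4·302 + 5·732 + 6·677 = 972 + 1024 + 1551 + 1208 + 3660 + 4062 = 12477
Weight total: 1 + 2 + 3 + 4 + 5 + 6 = 21
WMA = 12477 / 21 = 594.143

594.143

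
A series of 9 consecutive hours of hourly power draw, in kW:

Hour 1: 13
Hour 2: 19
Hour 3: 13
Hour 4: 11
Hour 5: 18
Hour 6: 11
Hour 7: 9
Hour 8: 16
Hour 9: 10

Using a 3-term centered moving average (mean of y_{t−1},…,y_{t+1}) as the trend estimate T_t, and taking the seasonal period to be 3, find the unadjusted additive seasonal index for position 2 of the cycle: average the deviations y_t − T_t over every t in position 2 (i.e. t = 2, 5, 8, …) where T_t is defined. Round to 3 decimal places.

Season position 2 occurs at t = 2, 5, 8 (where T_t is defined).
t=2: T_2 = 15.00000; y_2 − T_2 = 19 − 15.00000 = 4.00000
t=5: T_5 = 13.33333; y_5 − T_5 = 18 − 13.33333 = 4.66667
t=8: T_8 = 11.66667; y_8 − T_8 = 16 − 11.66667 = 4.33333
Mean deviation: (4.00000 + 4.66667 + 4.33333) / 3 = 4.333

4.333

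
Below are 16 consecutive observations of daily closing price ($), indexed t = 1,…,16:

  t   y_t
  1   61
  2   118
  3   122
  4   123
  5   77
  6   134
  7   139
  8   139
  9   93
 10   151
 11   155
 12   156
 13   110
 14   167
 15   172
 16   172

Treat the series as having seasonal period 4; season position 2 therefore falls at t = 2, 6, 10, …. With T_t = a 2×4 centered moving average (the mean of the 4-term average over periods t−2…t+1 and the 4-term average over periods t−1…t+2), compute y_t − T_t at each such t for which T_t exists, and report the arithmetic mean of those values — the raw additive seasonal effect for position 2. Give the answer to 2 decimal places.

Season position 2 occurs at t = 6, 10, 14 (where T_t is defined).
t=6: T_6 = 120.2500; y_6 − T_6 = 134 − 120.2500 = 13.7500
t=10: T_10 = 136.6250; y_10 − T_10 = 151 − 136.6250 = 14.3750
t=14: T_14 = 153.2500; y_14 − T_14 = 167 − 153.2500 = 13.7500
Mean deviation: (13.7500 + 14.3750 + 13.7500) / 3 = 13.96

13.96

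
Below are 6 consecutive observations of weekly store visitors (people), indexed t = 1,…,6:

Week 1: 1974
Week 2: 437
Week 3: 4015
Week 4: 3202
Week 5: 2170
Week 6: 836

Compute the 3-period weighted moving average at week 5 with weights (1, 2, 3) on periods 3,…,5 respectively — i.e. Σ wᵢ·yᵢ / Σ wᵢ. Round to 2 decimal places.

Weighted sum: 1·4015 + 2·3202 + 3·2170 = 4015 + 6404 + 6510 = 16929
Weight total: 1 + 2 + 3 = 6
WMA = 16929 / 6 = 2821.50

2821.50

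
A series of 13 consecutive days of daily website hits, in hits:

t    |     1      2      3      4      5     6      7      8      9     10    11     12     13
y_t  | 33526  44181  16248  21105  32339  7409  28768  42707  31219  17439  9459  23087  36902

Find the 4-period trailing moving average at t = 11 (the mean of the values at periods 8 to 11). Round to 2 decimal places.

Sum of periods 8–11: 42707 + 31219 + 17439 + 9459 = 100824
Divide by 4: 100824 / 4 = 25206.00

25206.00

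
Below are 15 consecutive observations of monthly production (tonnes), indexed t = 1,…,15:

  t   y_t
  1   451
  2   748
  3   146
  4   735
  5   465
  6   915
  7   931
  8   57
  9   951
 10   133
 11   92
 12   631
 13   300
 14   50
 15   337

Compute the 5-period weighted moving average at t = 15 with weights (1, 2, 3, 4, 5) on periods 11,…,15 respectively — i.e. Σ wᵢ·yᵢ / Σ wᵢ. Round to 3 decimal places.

Weighted sum: 1·92 + 2·631 + 3·300 + 4·50 + 5·337 = 92 + 1262 + 900 + 200 + 1685 = 4139
Weight total: 1 + 2 + 3 + 4 + 5 = 15
WMA = 4139 / 15 = 275.933

275.933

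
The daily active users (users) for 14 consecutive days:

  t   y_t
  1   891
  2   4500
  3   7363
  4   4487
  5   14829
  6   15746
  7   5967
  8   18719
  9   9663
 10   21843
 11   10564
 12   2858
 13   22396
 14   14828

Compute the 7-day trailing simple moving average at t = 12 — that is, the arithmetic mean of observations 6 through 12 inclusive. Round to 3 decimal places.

12194.286

Sum of periods 6–12: 15746 + 5967 + 18719 + 9663 + 21843 + 10564 + 2858 = 85360
Divide by 7: 85360 / 7 = 12194.286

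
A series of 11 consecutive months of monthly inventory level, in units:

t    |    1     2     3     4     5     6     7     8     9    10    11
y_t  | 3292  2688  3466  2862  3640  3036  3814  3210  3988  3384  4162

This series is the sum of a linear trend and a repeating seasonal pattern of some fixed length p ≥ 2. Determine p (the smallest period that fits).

First differences y_{t+1} − y_t: -604, 778, -604, 778, -604, 778, …
The difference pattern repeats every 2 terms and not for any smaller step, so p = 2.

2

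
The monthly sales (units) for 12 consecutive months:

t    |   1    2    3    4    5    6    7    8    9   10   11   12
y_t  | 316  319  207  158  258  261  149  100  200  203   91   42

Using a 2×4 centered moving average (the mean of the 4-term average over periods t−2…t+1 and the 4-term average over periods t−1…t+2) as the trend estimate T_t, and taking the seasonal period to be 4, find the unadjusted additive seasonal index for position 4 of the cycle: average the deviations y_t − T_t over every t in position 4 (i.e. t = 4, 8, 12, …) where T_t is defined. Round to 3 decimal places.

-70.250

Season position 4 occurs at t = 4, 8 (where T_t is defined).
t=4: T_4 = 228.25000; y_4 − T_4 = 158 − 228.25000 = -70.25000
t=8: T_8 = 170.25000; y_8 − T_8 = 100 − 170.25000 = -70.25000
Mean deviation: (-70.25000 + -70.25000) / 2 = -70.250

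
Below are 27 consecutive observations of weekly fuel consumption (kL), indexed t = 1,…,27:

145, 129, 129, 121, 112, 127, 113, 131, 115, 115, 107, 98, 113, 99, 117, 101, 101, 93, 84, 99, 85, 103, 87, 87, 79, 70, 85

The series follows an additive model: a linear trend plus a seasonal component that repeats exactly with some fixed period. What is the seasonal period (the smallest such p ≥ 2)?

7

First differences y_{t+1} − y_t: -16, 0, -8, -9, 15, -14, 18, -16, 0, -8, -9, 15, -14, 18, -16, 0, …
The difference pattern repeats every 7 terms and not for any smaller step, so p = 7.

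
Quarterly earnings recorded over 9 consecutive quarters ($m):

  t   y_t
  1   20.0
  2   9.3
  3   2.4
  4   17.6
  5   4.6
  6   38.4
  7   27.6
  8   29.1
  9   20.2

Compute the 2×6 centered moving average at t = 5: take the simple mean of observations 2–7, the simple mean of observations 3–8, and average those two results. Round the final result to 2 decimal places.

18.30

Sum over 2–7: 9.3 + 2.4 + 17.6 + 4.6 + 38.4 + 27.6 = 99.9
Sum over 3–8: 2.4 + 17.6 + 4.6 + 38.4 + 27.6 + 29.1 = 119.7
CMA at t=5 = (99.9 + 119.7) / (2·6) = 219.6 / 12 = 18.30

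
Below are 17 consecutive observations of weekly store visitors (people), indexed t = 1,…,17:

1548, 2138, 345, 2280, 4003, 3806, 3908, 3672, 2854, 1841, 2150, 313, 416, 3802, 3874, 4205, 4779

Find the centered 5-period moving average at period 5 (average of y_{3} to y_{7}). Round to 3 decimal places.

Sum of periods 3–7: 345 + 2280 + 4003 + 3806 + 3908 = 14342
Divide by 5: 14342 / 5 = 2868.400

2868.400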